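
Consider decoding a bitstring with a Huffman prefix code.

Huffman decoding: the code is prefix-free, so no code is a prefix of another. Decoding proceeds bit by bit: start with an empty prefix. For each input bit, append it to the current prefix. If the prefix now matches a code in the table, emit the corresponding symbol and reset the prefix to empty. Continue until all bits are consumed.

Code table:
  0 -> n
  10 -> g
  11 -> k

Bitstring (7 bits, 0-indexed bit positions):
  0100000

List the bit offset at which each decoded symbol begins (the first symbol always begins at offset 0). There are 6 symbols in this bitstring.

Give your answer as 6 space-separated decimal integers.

Answer: 0 1 3 4 5 6

Derivation:
Bit 0: prefix='0' -> emit 'n', reset
Bit 1: prefix='1' (no match yet)
Bit 2: prefix='10' -> emit 'g', reset
Bit 3: prefix='0' -> emit 'n', reset
Bit 4: prefix='0' -> emit 'n', reset
Bit 5: prefix='0' -> emit 'n', reset
Bit 6: prefix='0' -> emit 'n', reset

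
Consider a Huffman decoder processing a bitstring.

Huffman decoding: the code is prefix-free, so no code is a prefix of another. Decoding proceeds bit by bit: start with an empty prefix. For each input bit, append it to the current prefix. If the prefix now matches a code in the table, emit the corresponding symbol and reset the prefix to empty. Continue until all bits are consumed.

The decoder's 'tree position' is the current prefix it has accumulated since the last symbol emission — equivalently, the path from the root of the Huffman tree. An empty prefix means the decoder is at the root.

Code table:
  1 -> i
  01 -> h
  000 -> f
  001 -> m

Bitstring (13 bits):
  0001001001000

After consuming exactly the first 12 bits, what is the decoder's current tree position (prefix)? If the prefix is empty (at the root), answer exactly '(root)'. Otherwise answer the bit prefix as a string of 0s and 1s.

Answer: 00

Derivation:
Bit 0: prefix='0' (no match yet)
Bit 1: prefix='00' (no match yet)
Bit 2: prefix='000' -> emit 'f', reset
Bit 3: prefix='1' -> emit 'i', reset
Bit 4: prefix='0' (no match yet)
Bit 5: prefix='00' (no match yet)
Bit 6: prefix='001' -> emit 'm', reset
Bit 7: prefix='0' (no match yet)
Bit 8: prefix='00' (no match yet)
Bit 9: prefix='001' -> emit 'm', reset
Bit 10: prefix='0' (no match yet)
Bit 11: prefix='00' (no match yet)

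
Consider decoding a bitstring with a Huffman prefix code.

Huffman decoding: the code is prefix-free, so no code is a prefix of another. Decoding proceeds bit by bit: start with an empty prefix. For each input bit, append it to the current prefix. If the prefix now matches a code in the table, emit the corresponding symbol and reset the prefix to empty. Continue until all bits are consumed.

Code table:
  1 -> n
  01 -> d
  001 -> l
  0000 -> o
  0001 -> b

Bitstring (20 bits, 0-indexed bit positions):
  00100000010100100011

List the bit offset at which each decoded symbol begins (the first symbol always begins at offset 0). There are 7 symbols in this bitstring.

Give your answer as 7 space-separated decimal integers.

Answer: 0 3 7 10 12 15 19

Derivation:
Bit 0: prefix='0' (no match yet)
Bit 1: prefix='00' (no match yet)
Bit 2: prefix='001' -> emit 'l', reset
Bit 3: prefix='0' (no match yet)
Bit 4: prefix='00' (no match yet)
Bit 5: prefix='000' (no match yet)
Bit 6: prefix='0000' -> emit 'o', reset
Bit 7: prefix='0' (no match yet)
Bit 8: prefix='00' (no match yet)
Bit 9: prefix='001' -> emit 'l', reset
Bit 10: prefix='0' (no match yet)
Bit 11: prefix='01' -> emit 'd', reset
Bit 12: prefix='0' (no match yet)
Bit 13: prefix='00' (no match yet)
Bit 14: prefix='001' -> emit 'l', reset
Bit 15: prefix='0' (no match yet)
Bit 16: prefix='00' (no match yet)
Bit 17: prefix='000' (no match yet)
Bit 18: prefix='0001' -> emit 'b', reset
Bit 19: prefix='1' -> emit 'n', reset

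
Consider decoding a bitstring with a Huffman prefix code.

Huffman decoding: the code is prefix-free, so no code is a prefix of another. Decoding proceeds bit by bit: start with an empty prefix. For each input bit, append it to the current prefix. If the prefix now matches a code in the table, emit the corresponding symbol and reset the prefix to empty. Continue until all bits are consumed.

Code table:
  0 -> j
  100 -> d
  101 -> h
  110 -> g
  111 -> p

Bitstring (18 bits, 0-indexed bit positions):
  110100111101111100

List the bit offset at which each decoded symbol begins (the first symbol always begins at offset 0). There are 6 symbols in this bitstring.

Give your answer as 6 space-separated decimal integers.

Answer: 0 3 6 9 12 15

Derivation:
Bit 0: prefix='1' (no match yet)
Bit 1: prefix='11' (no match yet)
Bit 2: prefix='110' -> emit 'g', reset
Bit 3: prefix='1' (no match yet)
Bit 4: prefix='10' (no match yet)
Bit 5: prefix='100' -> emit 'd', reset
Bit 6: prefix='1' (no match yet)
Bit 7: prefix='11' (no match yet)
Bit 8: prefix='111' -> emit 'p', reset
Bit 9: prefix='1' (no match yet)
Bit 10: prefix='10' (no match yet)
Bit 11: prefix='101' -> emit 'h', reset
Bit 12: prefix='1' (no match yet)
Bit 13: prefix='11' (no match yet)
Bit 14: prefix='111' -> emit 'p', reset
Bit 15: prefix='1' (no match yet)
Bit 16: prefix='10' (no match yet)
Bit 17: prefix='100' -> emit 'd', reset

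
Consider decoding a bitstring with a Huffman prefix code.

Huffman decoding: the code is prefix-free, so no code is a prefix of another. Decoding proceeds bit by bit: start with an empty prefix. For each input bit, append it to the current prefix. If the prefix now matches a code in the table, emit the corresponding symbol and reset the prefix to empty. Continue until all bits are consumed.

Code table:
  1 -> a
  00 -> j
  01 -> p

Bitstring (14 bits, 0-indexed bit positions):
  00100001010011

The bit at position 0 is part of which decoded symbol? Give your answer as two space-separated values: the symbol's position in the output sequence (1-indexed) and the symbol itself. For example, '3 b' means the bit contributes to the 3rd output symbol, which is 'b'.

Answer: 1 j

Derivation:
Bit 0: prefix='0' (no match yet)
Bit 1: prefix='00' -> emit 'j', reset
Bit 2: prefix='1' -> emit 'a', reset
Bit 3: prefix='0' (no match yet)
Bit 4: prefix='00' -> emit 'j', reset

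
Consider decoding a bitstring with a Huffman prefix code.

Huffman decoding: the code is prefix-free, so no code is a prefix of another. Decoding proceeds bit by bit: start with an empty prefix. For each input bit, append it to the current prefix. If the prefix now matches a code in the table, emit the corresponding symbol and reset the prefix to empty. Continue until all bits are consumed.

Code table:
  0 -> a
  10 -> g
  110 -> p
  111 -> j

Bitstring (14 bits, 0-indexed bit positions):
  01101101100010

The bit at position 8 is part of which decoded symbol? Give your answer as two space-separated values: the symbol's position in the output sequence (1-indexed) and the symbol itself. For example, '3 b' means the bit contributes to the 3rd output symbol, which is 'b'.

Answer: 4 p

Derivation:
Bit 0: prefix='0' -> emit 'a', reset
Bit 1: prefix='1' (no match yet)
Bit 2: prefix='11' (no match yet)
Bit 3: prefix='110' -> emit 'p', reset
Bit 4: prefix='1' (no match yet)
Bit 5: prefix='11' (no match yet)
Bit 6: prefix='110' -> emit 'p', reset
Bit 7: prefix='1' (no match yet)
Bit 8: prefix='11' (no match yet)
Bit 9: prefix='110' -> emit 'p', reset
Bit 10: prefix='0' -> emit 'a', reset
Bit 11: prefix='0' -> emit 'a', reset
Bit 12: prefix='1' (no match yet)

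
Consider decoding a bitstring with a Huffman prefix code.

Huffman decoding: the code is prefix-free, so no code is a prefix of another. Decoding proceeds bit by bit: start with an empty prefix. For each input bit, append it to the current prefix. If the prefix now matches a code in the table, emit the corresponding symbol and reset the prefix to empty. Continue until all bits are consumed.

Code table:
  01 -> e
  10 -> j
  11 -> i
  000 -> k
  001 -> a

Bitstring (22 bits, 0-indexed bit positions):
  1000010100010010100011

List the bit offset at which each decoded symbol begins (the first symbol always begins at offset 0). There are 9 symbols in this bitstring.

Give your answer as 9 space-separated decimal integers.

Answer: 0 2 5 7 9 12 15 17 20

Derivation:
Bit 0: prefix='1' (no match yet)
Bit 1: prefix='10' -> emit 'j', reset
Bit 2: prefix='0' (no match yet)
Bit 3: prefix='00' (no match yet)
Bit 4: prefix='000' -> emit 'k', reset
Bit 5: prefix='1' (no match yet)
Bit 6: prefix='10' -> emit 'j', reset
Bit 7: prefix='1' (no match yet)
Bit 8: prefix='10' -> emit 'j', reset
Bit 9: prefix='0' (no match yet)
Bit 10: prefix='00' (no match yet)
Bit 11: prefix='001' -> emit 'a', reset
Bit 12: prefix='0' (no match yet)
Bit 13: prefix='00' (no match yet)
Bit 14: prefix='001' -> emit 'a', reset
Bit 15: prefix='0' (no match yet)
Bit 16: prefix='01' -> emit 'e', reset
Bit 17: prefix='0' (no match yet)
Bit 18: prefix='00' (no match yet)
Bit 19: prefix='000' -> emit 'k', reset
Bit 20: prefix='1' (no match yet)
Bit 21: prefix='11' -> emit 'i', reset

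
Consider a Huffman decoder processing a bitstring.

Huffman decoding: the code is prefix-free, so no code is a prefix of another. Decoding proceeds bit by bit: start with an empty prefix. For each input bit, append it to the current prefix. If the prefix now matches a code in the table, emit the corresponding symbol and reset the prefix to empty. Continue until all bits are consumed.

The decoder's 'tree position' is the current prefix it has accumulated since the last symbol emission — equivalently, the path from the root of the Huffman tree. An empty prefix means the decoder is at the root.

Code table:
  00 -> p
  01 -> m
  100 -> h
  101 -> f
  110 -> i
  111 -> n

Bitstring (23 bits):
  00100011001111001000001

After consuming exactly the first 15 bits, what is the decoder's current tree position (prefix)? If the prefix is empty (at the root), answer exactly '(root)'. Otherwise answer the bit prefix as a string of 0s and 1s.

Bit 0: prefix='0' (no match yet)
Bit 1: prefix='00' -> emit 'p', reset
Bit 2: prefix='1' (no match yet)
Bit 3: prefix='10' (no match yet)
Bit 4: prefix='100' -> emit 'h', reset
Bit 5: prefix='0' (no match yet)
Bit 6: prefix='01' -> emit 'm', reset
Bit 7: prefix='1' (no match yet)
Bit 8: prefix='10' (no match yet)
Bit 9: prefix='100' -> emit 'h', reset
Bit 10: prefix='1' (no match yet)
Bit 11: prefix='11' (no match yet)
Bit 12: prefix='111' -> emit 'n', reset
Bit 13: prefix='1' (no match yet)
Bit 14: prefix='10' (no match yet)

Answer: 10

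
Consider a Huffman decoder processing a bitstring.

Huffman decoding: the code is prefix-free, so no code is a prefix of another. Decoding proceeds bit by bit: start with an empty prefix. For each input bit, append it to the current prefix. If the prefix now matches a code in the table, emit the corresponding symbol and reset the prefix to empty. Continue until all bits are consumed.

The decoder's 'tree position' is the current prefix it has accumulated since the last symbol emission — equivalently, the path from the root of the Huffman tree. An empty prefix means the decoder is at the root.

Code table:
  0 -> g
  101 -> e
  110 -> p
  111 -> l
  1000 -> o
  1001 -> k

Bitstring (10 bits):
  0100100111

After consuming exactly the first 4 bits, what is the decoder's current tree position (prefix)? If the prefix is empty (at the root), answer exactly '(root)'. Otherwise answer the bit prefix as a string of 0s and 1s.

Bit 0: prefix='0' -> emit 'g', reset
Bit 1: prefix='1' (no match yet)
Bit 2: prefix='10' (no match yet)
Bit 3: prefix='100' (no match yet)

Answer: 100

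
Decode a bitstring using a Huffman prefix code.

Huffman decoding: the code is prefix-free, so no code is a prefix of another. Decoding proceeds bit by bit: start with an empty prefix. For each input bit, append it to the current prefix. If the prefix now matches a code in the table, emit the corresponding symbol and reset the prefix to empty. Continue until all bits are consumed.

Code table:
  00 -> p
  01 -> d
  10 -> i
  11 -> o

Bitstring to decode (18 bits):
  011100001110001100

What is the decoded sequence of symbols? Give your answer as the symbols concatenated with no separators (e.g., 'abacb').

Answer: doppoipop

Derivation:
Bit 0: prefix='0' (no match yet)
Bit 1: prefix='01' -> emit 'd', reset
Bit 2: prefix='1' (no match yet)
Bit 3: prefix='11' -> emit 'o', reset
Bit 4: prefix='0' (no match yet)
Bit 5: prefix='00' -> emit 'p', reset
Bit 6: prefix='0' (no match yet)
Bit 7: prefix='00' -> emit 'p', reset
Bit 8: prefix='1' (no match yet)
Bit 9: prefix='11' -> emit 'o', reset
Bit 10: prefix='1' (no match yet)
Bit 11: prefix='10' -> emit 'i', reset
Bit 12: prefix='0' (no match yet)
Bit 13: prefix='00' -> emit 'p', reset
Bit 14: prefix='1' (no match yet)
Bit 15: prefix='11' -> emit 'o', reset
Bit 16: prefix='0' (no match yet)
Bit 17: prefix='00' -> emit 'p', reset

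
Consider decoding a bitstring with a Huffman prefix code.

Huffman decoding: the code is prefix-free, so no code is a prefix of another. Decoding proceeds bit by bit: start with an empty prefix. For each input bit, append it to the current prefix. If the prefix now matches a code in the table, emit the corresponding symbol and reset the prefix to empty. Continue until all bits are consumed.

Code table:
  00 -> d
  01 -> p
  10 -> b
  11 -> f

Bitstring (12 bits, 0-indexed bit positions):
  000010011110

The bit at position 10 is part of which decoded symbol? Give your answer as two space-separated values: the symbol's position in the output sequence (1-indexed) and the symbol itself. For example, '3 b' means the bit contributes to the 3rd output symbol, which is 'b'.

Bit 0: prefix='0' (no match yet)
Bit 1: prefix='00' -> emit 'd', reset
Bit 2: prefix='0' (no match yet)
Bit 3: prefix='00' -> emit 'd', reset
Bit 4: prefix='1' (no match yet)
Bit 5: prefix='10' -> emit 'b', reset
Bit 6: prefix='0' (no match yet)
Bit 7: prefix='01' -> emit 'p', reset
Bit 8: prefix='1' (no match yet)
Bit 9: prefix='11' -> emit 'f', reset
Bit 10: prefix='1' (no match yet)
Bit 11: prefix='10' -> emit 'b', reset

Answer: 6 b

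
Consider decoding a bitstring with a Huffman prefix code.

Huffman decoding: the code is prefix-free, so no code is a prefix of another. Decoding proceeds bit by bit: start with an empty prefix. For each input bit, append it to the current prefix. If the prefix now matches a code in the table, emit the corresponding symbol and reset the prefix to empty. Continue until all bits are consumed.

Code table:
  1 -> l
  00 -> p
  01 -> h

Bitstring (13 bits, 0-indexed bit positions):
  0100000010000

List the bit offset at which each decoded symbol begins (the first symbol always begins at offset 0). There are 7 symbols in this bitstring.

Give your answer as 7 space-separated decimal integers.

Bit 0: prefix='0' (no match yet)
Bit 1: prefix='01' -> emit 'h', reset
Bit 2: prefix='0' (no match yet)
Bit 3: prefix='00' -> emit 'p', reset
Bit 4: prefix='0' (no match yet)
Bit 5: prefix='00' -> emit 'p', reset
Bit 6: prefix='0' (no match yet)
Bit 7: prefix='00' -> emit 'p', reset
Bit 8: prefix='1' -> emit 'l', reset
Bit 9: prefix='0' (no match yet)
Bit 10: prefix='00' -> emit 'p', reset
Bit 11: prefix='0' (no match yet)
Bit 12: prefix='00' -> emit 'p', reset

Answer: 0 2 4 6 8 9 11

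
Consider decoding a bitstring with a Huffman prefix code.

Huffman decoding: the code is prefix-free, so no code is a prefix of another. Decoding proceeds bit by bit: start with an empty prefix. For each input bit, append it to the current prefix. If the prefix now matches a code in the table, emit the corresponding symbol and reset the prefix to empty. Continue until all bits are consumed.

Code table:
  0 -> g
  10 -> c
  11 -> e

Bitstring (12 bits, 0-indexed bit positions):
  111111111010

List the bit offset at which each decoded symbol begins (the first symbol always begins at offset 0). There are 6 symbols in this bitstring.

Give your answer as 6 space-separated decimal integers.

Bit 0: prefix='1' (no match yet)
Bit 1: prefix='11' -> emit 'e', reset
Bit 2: prefix='1' (no match yet)
Bit 3: prefix='11' -> emit 'e', reset
Bit 4: prefix='1' (no match yet)
Bit 5: prefix='11' -> emit 'e', reset
Bit 6: prefix='1' (no match yet)
Bit 7: prefix='11' -> emit 'e', reset
Bit 8: prefix='1' (no match yet)
Bit 9: prefix='10' -> emit 'c', reset
Bit 10: prefix='1' (no match yet)
Bit 11: prefix='10' -> emit 'c', reset

Answer: 0 2 4 6 8 10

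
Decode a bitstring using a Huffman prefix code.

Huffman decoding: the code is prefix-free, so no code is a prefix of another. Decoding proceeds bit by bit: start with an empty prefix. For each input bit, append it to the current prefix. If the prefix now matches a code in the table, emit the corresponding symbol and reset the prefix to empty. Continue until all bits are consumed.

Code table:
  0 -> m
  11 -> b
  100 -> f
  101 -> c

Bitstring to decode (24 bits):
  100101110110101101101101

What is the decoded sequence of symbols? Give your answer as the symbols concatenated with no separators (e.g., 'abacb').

Answer: fcbmbmcccc

Derivation:
Bit 0: prefix='1' (no match yet)
Bit 1: prefix='10' (no match yet)
Bit 2: prefix='100' -> emit 'f', reset
Bit 3: prefix='1' (no match yet)
Bit 4: prefix='10' (no match yet)
Bit 5: prefix='101' -> emit 'c', reset
Bit 6: prefix='1' (no match yet)
Bit 7: prefix='11' -> emit 'b', reset
Bit 8: prefix='0' -> emit 'm', reset
Bit 9: prefix='1' (no match yet)
Bit 10: prefix='11' -> emit 'b', reset
Bit 11: prefix='0' -> emit 'm', reset
Bit 12: prefix='1' (no match yet)
Bit 13: prefix='10' (no match yet)
Bit 14: prefix='101' -> emit 'c', reset
Bit 15: prefix='1' (no match yet)
Bit 16: prefix='10' (no match yet)
Bit 17: prefix='101' -> emit 'c', reset
Bit 18: prefix='1' (no match yet)
Bit 19: prefix='10' (no match yet)
Bit 20: prefix='101' -> emit 'c', reset
Bit 21: prefix='1' (no match yet)
Bit 22: prefix='10' (no match yet)
Bit 23: prefix='101' -> emit 'c', reset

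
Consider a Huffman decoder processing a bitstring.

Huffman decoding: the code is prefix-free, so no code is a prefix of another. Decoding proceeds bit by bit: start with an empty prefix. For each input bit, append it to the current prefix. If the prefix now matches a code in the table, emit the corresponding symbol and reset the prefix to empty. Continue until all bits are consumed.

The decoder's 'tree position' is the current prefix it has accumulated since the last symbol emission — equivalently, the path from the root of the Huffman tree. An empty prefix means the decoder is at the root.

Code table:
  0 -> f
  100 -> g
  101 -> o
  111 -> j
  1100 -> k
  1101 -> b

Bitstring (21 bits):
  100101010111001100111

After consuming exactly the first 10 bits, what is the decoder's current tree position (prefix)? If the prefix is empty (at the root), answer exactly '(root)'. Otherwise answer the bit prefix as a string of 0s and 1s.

Bit 0: prefix='1' (no match yet)
Bit 1: prefix='10' (no match yet)
Bit 2: prefix='100' -> emit 'g', reset
Bit 3: prefix='1' (no match yet)
Bit 4: prefix='10' (no match yet)
Bit 5: prefix='101' -> emit 'o', reset
Bit 6: prefix='0' -> emit 'f', reset
Bit 7: prefix='1' (no match yet)
Bit 8: prefix='10' (no match yet)
Bit 9: prefix='101' -> emit 'o', reset

Answer: (root)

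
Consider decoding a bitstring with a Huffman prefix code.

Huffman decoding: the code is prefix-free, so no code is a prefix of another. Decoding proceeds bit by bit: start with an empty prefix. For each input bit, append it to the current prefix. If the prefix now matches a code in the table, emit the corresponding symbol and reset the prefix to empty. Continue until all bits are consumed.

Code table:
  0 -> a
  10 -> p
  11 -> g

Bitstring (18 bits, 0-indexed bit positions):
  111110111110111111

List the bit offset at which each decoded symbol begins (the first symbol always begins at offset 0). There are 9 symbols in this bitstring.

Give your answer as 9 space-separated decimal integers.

Answer: 0 2 4 6 8 10 12 14 16

Derivation:
Bit 0: prefix='1' (no match yet)
Bit 1: prefix='11' -> emit 'g', reset
Bit 2: prefix='1' (no match yet)
Bit 3: prefix='11' -> emit 'g', reset
Bit 4: prefix='1' (no match yet)
Bit 5: prefix='10' -> emit 'p', reset
Bit 6: prefix='1' (no match yet)
Bit 7: prefix='11' -> emit 'g', reset
Bit 8: prefix='1' (no match yet)
Bit 9: prefix='11' -> emit 'g', reset
Bit 10: prefix='1' (no match yet)
Bit 11: prefix='10' -> emit 'p', reset
Bit 12: prefix='1' (no match yet)
Bit 13: prefix='11' -> emit 'g', reset
Bit 14: prefix='1' (no match yet)
Bit 15: prefix='11' -> emit 'g', reset
Bit 16: prefix='1' (no match yet)
Bit 17: prefix='11' -> emit 'g', reset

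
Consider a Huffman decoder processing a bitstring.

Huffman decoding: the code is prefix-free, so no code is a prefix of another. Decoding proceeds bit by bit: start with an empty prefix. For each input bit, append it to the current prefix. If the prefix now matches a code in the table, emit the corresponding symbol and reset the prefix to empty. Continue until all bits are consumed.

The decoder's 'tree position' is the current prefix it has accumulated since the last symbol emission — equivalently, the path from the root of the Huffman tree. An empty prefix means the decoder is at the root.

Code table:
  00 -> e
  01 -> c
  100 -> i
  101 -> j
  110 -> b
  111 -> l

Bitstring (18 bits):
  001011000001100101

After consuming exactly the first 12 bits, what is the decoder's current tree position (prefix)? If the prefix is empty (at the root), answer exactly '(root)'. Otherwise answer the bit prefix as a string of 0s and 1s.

Bit 0: prefix='0' (no match yet)
Bit 1: prefix='00' -> emit 'e', reset
Bit 2: prefix='1' (no match yet)
Bit 3: prefix='10' (no match yet)
Bit 4: prefix='101' -> emit 'j', reset
Bit 5: prefix='1' (no match yet)
Bit 6: prefix='10' (no match yet)
Bit 7: prefix='100' -> emit 'i', reset
Bit 8: prefix='0' (no match yet)
Bit 9: prefix='00' -> emit 'e', reset
Bit 10: prefix='0' (no match yet)
Bit 11: prefix='01' -> emit 'c', reset

Answer: (root)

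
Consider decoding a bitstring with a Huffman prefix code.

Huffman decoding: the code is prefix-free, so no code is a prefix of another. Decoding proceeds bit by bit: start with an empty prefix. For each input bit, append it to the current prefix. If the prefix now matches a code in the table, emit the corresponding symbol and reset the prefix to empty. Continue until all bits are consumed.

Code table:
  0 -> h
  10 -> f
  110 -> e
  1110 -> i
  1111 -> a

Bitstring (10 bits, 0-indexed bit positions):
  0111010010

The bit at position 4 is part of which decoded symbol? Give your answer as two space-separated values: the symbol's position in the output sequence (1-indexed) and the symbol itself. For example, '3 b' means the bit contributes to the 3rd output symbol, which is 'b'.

Bit 0: prefix='0' -> emit 'h', reset
Bit 1: prefix='1' (no match yet)
Bit 2: prefix='11' (no match yet)
Bit 3: prefix='111' (no match yet)
Bit 4: prefix='1110' -> emit 'i', reset
Bit 5: prefix='1' (no match yet)
Bit 6: prefix='10' -> emit 'f', reset
Bit 7: prefix='0' -> emit 'h', reset
Bit 8: prefix='1' (no match yet)

Answer: 2 i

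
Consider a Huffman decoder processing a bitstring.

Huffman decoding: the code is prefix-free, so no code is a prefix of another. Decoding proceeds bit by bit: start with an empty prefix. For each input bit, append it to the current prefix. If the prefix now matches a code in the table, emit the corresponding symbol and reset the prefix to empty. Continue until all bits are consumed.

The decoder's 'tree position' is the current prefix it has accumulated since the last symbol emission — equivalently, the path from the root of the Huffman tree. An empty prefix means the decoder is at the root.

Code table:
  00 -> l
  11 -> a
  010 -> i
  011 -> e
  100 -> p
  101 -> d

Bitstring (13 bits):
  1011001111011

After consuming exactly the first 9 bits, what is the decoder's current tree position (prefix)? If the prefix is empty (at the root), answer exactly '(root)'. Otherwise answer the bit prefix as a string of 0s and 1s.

Answer: 1

Derivation:
Bit 0: prefix='1' (no match yet)
Bit 1: prefix='10' (no match yet)
Bit 2: prefix='101' -> emit 'd', reset
Bit 3: prefix='1' (no match yet)
Bit 4: prefix='10' (no match yet)
Bit 5: prefix='100' -> emit 'p', reset
Bit 6: prefix='1' (no match yet)
Bit 7: prefix='11' -> emit 'a', reset
Bit 8: prefix='1' (no match yet)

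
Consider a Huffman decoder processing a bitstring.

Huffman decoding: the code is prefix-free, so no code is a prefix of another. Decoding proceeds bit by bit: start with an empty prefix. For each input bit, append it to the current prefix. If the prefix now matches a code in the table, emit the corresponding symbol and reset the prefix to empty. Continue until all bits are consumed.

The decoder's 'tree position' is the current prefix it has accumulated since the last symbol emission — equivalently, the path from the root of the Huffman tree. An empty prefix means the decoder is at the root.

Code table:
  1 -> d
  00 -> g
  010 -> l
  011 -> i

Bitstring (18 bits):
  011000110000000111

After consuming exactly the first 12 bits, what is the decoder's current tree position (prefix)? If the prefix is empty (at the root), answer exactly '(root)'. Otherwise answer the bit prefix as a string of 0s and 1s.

Bit 0: prefix='0' (no match yet)
Bit 1: prefix='01' (no match yet)
Bit 2: prefix='011' -> emit 'i', reset
Bit 3: prefix='0' (no match yet)
Bit 4: prefix='00' -> emit 'g', reset
Bit 5: prefix='0' (no match yet)
Bit 6: prefix='01' (no match yet)
Bit 7: prefix='011' -> emit 'i', reset
Bit 8: prefix='0' (no match yet)
Bit 9: prefix='00' -> emit 'g', reset
Bit 10: prefix='0' (no match yet)
Bit 11: prefix='00' -> emit 'g', reset

Answer: (root)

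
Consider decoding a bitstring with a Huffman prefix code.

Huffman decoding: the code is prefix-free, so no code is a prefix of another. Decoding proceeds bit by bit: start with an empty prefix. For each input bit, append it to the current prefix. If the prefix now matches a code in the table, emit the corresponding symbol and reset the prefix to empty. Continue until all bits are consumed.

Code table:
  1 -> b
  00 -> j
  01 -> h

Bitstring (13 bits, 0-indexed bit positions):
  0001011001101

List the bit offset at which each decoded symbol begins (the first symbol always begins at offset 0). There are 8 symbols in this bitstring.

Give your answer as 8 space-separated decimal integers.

Answer: 0 2 4 6 7 9 10 11

Derivation:
Bit 0: prefix='0' (no match yet)
Bit 1: prefix='00' -> emit 'j', reset
Bit 2: prefix='0' (no match yet)
Bit 3: prefix='01' -> emit 'h', reset
Bit 4: prefix='0' (no match yet)
Bit 5: prefix='01' -> emit 'h', reset
Bit 6: prefix='1' -> emit 'b', reset
Bit 7: prefix='0' (no match yet)
Bit 8: prefix='00' -> emit 'j', reset
Bit 9: prefix='1' -> emit 'b', reset
Bit 10: prefix='1' -> emit 'b', reset
Bit 11: prefix='0' (no match yet)
Bit 12: prefix='01' -> emit 'h', reset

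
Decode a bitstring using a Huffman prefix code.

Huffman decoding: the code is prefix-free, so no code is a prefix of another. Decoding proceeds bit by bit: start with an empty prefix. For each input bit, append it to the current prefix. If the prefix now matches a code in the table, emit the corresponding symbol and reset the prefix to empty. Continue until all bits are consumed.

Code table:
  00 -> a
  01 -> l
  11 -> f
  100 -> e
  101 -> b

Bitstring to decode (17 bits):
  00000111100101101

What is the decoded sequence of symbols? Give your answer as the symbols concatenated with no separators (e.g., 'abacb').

Bit 0: prefix='0' (no match yet)
Bit 1: prefix='00' -> emit 'a', reset
Bit 2: prefix='0' (no match yet)
Bit 3: prefix='00' -> emit 'a', reset
Bit 4: prefix='0' (no match yet)
Bit 5: prefix='01' -> emit 'l', reset
Bit 6: prefix='1' (no match yet)
Bit 7: prefix='11' -> emit 'f', reset
Bit 8: prefix='1' (no match yet)
Bit 9: prefix='10' (no match yet)
Bit 10: prefix='100' -> emit 'e', reset
Bit 11: prefix='1' (no match yet)
Bit 12: prefix='10' (no match yet)
Bit 13: prefix='101' -> emit 'b', reset
Bit 14: prefix='1' (no match yet)
Bit 15: prefix='10' (no match yet)
Bit 16: prefix='101' -> emit 'b', reset

Answer: aalfebb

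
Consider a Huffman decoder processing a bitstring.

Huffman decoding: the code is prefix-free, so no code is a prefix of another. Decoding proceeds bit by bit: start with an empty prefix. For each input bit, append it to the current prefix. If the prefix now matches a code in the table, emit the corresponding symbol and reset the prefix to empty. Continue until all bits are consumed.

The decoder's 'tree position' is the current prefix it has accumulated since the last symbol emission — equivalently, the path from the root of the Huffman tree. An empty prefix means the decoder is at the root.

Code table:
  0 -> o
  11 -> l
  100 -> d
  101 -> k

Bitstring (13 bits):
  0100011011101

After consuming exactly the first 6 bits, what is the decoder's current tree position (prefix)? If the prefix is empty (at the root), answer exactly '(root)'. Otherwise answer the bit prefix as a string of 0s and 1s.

Answer: 1

Derivation:
Bit 0: prefix='0' -> emit 'o', reset
Bit 1: prefix='1' (no match yet)
Bit 2: prefix='10' (no match yet)
Bit 3: prefix='100' -> emit 'd', reset
Bit 4: prefix='0' -> emit 'o', reset
Bit 5: prefix='1' (no match yet)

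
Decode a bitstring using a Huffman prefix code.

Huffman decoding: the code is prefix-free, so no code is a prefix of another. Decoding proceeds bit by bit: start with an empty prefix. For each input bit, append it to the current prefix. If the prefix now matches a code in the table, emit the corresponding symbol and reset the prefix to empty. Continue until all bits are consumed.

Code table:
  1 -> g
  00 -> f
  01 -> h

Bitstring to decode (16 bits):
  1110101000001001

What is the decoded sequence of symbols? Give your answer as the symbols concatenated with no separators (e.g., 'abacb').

Answer: ggghhffhfg

Derivation:
Bit 0: prefix='1' -> emit 'g', reset
Bit 1: prefix='1' -> emit 'g', reset
Bit 2: prefix='1' -> emit 'g', reset
Bit 3: prefix='0' (no match yet)
Bit 4: prefix='01' -> emit 'h', reset
Bit 5: prefix='0' (no match yet)
Bit 6: prefix='01' -> emit 'h', reset
Bit 7: prefix='0' (no match yet)
Bit 8: prefix='00' -> emit 'f', reset
Bit 9: prefix='0' (no match yet)
Bit 10: prefix='00' -> emit 'f', reset
Bit 11: prefix='0' (no match yet)
Bit 12: prefix='01' -> emit 'h', reset
Bit 13: prefix='0' (no match yet)
Bit 14: prefix='00' -> emit 'f', reset
Bit 15: prefix='1' -> emit 'g', reset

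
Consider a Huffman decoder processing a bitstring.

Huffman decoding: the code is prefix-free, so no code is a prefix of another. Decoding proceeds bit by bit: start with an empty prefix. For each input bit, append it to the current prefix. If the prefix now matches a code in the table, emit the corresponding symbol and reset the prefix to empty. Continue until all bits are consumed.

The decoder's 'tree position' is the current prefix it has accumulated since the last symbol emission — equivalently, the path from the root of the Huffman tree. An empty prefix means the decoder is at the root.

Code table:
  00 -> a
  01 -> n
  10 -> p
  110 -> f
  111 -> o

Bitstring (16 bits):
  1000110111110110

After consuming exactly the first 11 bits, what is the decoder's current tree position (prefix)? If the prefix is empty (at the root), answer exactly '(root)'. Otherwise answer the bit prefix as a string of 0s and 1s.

Bit 0: prefix='1' (no match yet)
Bit 1: prefix='10' -> emit 'p', reset
Bit 2: prefix='0' (no match yet)
Bit 3: prefix='00' -> emit 'a', reset
Bit 4: prefix='1' (no match yet)
Bit 5: prefix='11' (no match yet)
Bit 6: prefix='110' -> emit 'f', reset
Bit 7: prefix='1' (no match yet)
Bit 8: prefix='11' (no match yet)
Bit 9: prefix='111' -> emit 'o', reset
Bit 10: prefix='1' (no match yet)

Answer: 1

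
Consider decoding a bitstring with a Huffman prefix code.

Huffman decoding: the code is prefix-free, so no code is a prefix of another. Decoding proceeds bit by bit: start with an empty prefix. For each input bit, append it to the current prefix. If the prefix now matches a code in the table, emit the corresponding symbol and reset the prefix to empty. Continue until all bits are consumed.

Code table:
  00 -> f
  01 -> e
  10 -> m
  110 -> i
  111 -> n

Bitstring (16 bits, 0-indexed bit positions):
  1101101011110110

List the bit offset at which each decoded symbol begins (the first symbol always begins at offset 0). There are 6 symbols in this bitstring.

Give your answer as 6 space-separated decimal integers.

Bit 0: prefix='1' (no match yet)
Bit 1: prefix='11' (no match yet)
Bit 2: prefix='110' -> emit 'i', reset
Bit 3: prefix='1' (no match yet)
Bit 4: prefix='11' (no match yet)
Bit 5: prefix='110' -> emit 'i', reset
Bit 6: prefix='1' (no match yet)
Bit 7: prefix='10' -> emit 'm', reset
Bit 8: prefix='1' (no match yet)
Bit 9: prefix='11' (no match yet)
Bit 10: prefix='111' -> emit 'n', reset
Bit 11: prefix='1' (no match yet)
Bit 12: prefix='10' -> emit 'm', reset
Bit 13: prefix='1' (no match yet)
Bit 14: prefix='11' (no match yet)
Bit 15: prefix='110' -> emit 'i', reset

Answer: 0 3 6 8 11 13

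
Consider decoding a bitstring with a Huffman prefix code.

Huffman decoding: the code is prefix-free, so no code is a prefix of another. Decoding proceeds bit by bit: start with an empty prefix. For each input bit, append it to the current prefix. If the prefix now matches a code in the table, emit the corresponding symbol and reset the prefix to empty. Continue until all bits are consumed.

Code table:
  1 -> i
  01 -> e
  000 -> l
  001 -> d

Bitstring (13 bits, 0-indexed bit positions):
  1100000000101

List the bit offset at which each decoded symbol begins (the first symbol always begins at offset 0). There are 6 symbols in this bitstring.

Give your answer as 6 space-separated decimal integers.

Bit 0: prefix='1' -> emit 'i', reset
Bit 1: prefix='1' -> emit 'i', reset
Bit 2: prefix='0' (no match yet)
Bit 3: prefix='00' (no match yet)
Bit 4: prefix='000' -> emit 'l', reset
Bit 5: prefix='0' (no match yet)
Bit 6: prefix='00' (no match yet)
Bit 7: prefix='000' -> emit 'l', reset
Bit 8: prefix='0' (no match yet)
Bit 9: prefix='00' (no match yet)
Bit 10: prefix='001' -> emit 'd', reset
Bit 11: prefix='0' (no match yet)
Bit 12: prefix='01' -> emit 'e', reset

Answer: 0 1 2 5 8 11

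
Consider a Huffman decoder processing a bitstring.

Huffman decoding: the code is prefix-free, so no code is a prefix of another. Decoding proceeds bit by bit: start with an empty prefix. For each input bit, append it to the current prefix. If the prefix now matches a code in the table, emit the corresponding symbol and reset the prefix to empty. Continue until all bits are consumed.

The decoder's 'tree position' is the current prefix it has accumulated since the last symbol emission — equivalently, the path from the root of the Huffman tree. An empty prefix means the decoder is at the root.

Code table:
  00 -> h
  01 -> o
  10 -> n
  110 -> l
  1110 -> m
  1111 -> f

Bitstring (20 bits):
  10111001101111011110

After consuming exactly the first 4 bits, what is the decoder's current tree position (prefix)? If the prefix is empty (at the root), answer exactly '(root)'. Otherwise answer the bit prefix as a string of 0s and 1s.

Answer: 11

Derivation:
Bit 0: prefix='1' (no match yet)
Bit 1: prefix='10' -> emit 'n', reset
Bit 2: prefix='1' (no match yet)
Bit 3: prefix='11' (no match yet)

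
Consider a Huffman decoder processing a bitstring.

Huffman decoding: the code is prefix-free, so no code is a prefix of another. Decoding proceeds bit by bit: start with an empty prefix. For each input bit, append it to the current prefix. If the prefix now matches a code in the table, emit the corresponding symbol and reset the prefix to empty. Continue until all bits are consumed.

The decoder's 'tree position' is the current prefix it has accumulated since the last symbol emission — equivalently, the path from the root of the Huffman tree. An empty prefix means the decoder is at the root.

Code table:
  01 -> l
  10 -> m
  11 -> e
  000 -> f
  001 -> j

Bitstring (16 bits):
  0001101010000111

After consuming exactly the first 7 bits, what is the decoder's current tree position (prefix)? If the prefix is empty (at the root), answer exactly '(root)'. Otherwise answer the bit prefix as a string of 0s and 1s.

Bit 0: prefix='0' (no match yet)
Bit 1: prefix='00' (no match yet)
Bit 2: prefix='000' -> emit 'f', reset
Bit 3: prefix='1' (no match yet)
Bit 4: prefix='11' -> emit 'e', reset
Bit 5: prefix='0' (no match yet)
Bit 6: prefix='01' -> emit 'l', reset

Answer: (root)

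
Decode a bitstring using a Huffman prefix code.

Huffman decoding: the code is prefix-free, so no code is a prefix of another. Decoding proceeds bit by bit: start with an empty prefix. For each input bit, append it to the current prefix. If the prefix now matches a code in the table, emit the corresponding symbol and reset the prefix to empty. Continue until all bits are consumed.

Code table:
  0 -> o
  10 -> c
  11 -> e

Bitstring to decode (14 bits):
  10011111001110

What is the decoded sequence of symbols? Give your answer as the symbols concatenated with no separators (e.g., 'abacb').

Bit 0: prefix='1' (no match yet)
Bit 1: prefix='10' -> emit 'c', reset
Bit 2: prefix='0' -> emit 'o', reset
Bit 3: prefix='1' (no match yet)
Bit 4: prefix='11' -> emit 'e', reset
Bit 5: prefix='1' (no match yet)
Bit 6: prefix='11' -> emit 'e', reset
Bit 7: prefix='1' (no match yet)
Bit 8: prefix='10' -> emit 'c', reset
Bit 9: prefix='0' -> emit 'o', reset
Bit 10: prefix='1' (no match yet)
Bit 11: prefix='11' -> emit 'e', reset
Bit 12: prefix='1' (no match yet)
Bit 13: prefix='10' -> emit 'c', reset

Answer: coeecoec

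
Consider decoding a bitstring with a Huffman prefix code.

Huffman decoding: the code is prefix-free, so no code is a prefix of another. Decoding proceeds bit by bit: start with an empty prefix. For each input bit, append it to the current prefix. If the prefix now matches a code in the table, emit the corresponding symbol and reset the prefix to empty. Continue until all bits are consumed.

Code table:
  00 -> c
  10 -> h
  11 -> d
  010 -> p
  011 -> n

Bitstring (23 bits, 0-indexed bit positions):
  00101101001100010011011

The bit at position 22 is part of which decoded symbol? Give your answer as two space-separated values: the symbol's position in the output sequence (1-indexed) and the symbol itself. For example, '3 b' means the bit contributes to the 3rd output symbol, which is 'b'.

Answer: 9 n

Derivation:
Bit 0: prefix='0' (no match yet)
Bit 1: prefix='00' -> emit 'c', reset
Bit 2: prefix='1' (no match yet)
Bit 3: prefix='10' -> emit 'h', reset
Bit 4: prefix='1' (no match yet)
Bit 5: prefix='11' -> emit 'd', reset
Bit 6: prefix='0' (no match yet)
Bit 7: prefix='01' (no match yet)
Bit 8: prefix='010' -> emit 'p', reset
Bit 9: prefix='0' (no match yet)
Bit 10: prefix='01' (no match yet)
Bit 11: prefix='011' -> emit 'n', reset
Bit 12: prefix='0' (no match yet)
Bit 13: prefix='00' -> emit 'c', reset
Bit 14: prefix='0' (no match yet)
Bit 15: prefix='01' (no match yet)
Bit 16: prefix='010' -> emit 'p', reset
Bit 17: prefix='0' (no match yet)
Bit 18: prefix='01' (no match yet)
Bit 19: prefix='011' -> emit 'n', reset
Bit 20: prefix='0' (no match yet)
Bit 21: prefix='01' (no match yet)
Bit 22: prefix='011' -> emit 'n', reset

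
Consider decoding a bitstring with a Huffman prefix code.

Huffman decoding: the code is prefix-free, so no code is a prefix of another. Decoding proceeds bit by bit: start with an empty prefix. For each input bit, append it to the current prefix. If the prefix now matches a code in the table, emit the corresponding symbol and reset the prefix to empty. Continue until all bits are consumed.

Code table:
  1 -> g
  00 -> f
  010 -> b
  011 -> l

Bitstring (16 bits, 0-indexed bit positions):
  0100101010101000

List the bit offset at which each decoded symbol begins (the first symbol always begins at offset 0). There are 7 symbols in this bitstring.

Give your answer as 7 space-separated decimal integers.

Answer: 0 3 6 7 10 11 14

Derivation:
Bit 0: prefix='0' (no match yet)
Bit 1: prefix='01' (no match yet)
Bit 2: prefix='010' -> emit 'b', reset
Bit 3: prefix='0' (no match yet)
Bit 4: prefix='01' (no match yet)
Bit 5: prefix='010' -> emit 'b', reset
Bit 6: prefix='1' -> emit 'g', reset
Bit 7: prefix='0' (no match yet)
Bit 8: prefix='01' (no match yet)
Bit 9: prefix='010' -> emit 'b', reset
Bit 10: prefix='1' -> emit 'g', reset
Bit 11: prefix='0' (no match yet)
Bit 12: prefix='01' (no match yet)
Bit 13: prefix='010' -> emit 'b', reset
Bit 14: prefix='0' (no match yet)
Bit 15: prefix='00' -> emit 'f', reset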